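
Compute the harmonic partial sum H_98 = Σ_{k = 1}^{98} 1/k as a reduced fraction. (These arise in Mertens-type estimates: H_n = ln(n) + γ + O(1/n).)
H_98 = 360264457021270114060513483605065190394007/69720375229712477164533808935312303556800

Direct summation: H_98 = 1 + 1/2 + ... + 1/98. The least common denominator is lcm(1, ..., 98) = 69720375229712477164533808935312303556800; over this denominator the numerator is 69720375229712477164533808935312303556800 + 34860187614856238582266904467656151778400 + 23240125076570825721511269645104101185600 + 17430093807428119291133452233828075889200 + 13944075045942495432906761787062460711360 + 11620062538285412860755634822552050592800 + 9960053604244639594933401276473186222400 + 8715046903714059645566726116914037944600 + 7746708358856941907170423215034700395200 + 6972037522971247716453380893531230355680 + 6338215929973861560412164448664754868800 + 5810031269142706430377817411276025296400 + 5363105786900959781887216071947100273600 + 4980026802122319797466700638236593111200 + 4648025015314165144302253929020820237120 + 4357523451857029822783363058457018972300 + 4101198542924263362619635819724253150400 + 3873354179428470953585211607517350197600 + 3669493433142761956028095207121700187200 + 3486018761485623858226690446765615177840 + 3320017868081546531644467092157728740800 + 3169107964986930780206082224332377434400 + 3031320662161412050631904736317926241600 + 2905015634571353215188908705638012648200 + 2788815009188499086581352357412492142272 + 2681552893450479890943608035973550136800 + 2582236119618980635723474405011566798400 + 2490013401061159898733350319118296555600 + 2404150869990085419466683066734907019200 + 2324012507657082572151126964510410118560 + 2249044362248789585952703514042332372800 + 2178761725928514911391681529228509486150 + 2112738643324620520137388149554918289600 + 2050599271462131681309817909862126575200 + 1992010720848927918986680255294637244480 + 1936677089714235476792605803758675098800 + 1884334465667904788230643484738170366400 + 1834746716571380978014047603560850093600 + 1787701928966986593962405357315700091200 + 1743009380742811929113345223382807588920 + 1700496956822255540598385583788104964800 + 1660008934040773265822233546078864370400 + 1621404075109592492198460672914239617600 + 1584553982493465390103041112166188717200 + 1549341671771388381434084643006940079040 + 1515660331080706025315952368158963120800 + 1483412238930052705628378913517283054400 + 1452507817285676607594454352819006324100 + 1422864800606377084990485896639026603200 + 1394407504594249543290676178706246071136 + 1367066180974754454206545273241417716800 + 1340776446725239945471804017986775068400 + 1315478777919103342727052998779477425600 + 1291118059809490317861737202505783399200 + 1267643185994772312082432889732950973760 + 1245006700530579949366675159559148277800 + 1223164477714253985342698402373900062400 + 1202075434995042709733341533367453509600 + 1181701275079872494314132354835801755200 + 1162006253828541286075563482255205059280 + 1142956970978893068271046048119873828800 + 1124522181124394792976351757021166186400 + 1106672622693848843881489030719242913600 + 1089380862964257455695840764614254743075 + 1072621157380191956377443214389420054720 + 1056369321662310260068694074777459144800 + 1040602615368842942754235954258392590400 + 1025299635731065840654908954931063287600 + 1010440220720470683543968245439308747200 + 996005360424463959493340127647318622240 + 981977115911443340345546604722708500800 + 968338544857117738396302901879337549400 + 955073633283732563897723410072771281600 + 942167232833952394115321742369085183200 + 929605003062833028860450785804164047424 + 917373358285690489007023801780425046800 + 905459418567694508630309206952107838400 + 893850964483493296981202678657850045600 + 882536395312816166639668467535598779200 + 871504690371405964556672611691403794460 + 860745373206326878574491468337188932800 + 850248478411127770299192791894052482400 + 840004520839909363428118179943521729600 + 830004467020386632911116773039432185200 + 820239708584852672523927163944850630080 + 810702037554796246099230336457119808800 + 801383623330028473155561022244969006400 + 792276991246732695051520556083094358600 + 783375002581039069264424819497891051200 + 774670835885694190717042321503470039520 + 766157969557279968841030867421014324800 + 757830165540353012657976184079481560400 + 749681454082929861984234504680777457600 + 741706119465026352814189456758641527200 + 733898686628552391205619041424340037440 + 726253908642838303797227176409503162050 + 718766754945489455304472257065075294400 + 711432400303188542495242948319513301600 = 360264457021270114060513483605065190394007, so H_98 = 360264457021270114060513483605065190394007/69720375229712477164533808935312303556800 (already in lowest terms) ≈ 5.16728. (The PNT-adjacent estimate ln(98) + γ ≈ 5.16218 matches within O(1/n).)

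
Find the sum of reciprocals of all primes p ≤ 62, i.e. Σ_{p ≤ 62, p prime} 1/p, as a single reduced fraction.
Σ 1/p = 201015517717077830328949/117288381359406970983270

π(62) = 18, so the primes ≤ 62 are [2, 3, 5, 7, 11, 13, 17, 19, 23, 29, 31, 37, 41, 43, 47, 53, 59, 61]. Summing 1/p over these primes: 201015517717077830328949/117288381359406970983270 ≈ 1.7139. Mertens estimate ln ln(62) + 0.2615 ≈ 1.6791.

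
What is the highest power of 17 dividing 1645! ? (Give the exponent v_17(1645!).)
v_17(1645!) = 101

Legendre's formula: v_p(n!) = Σ_{k ≥ 1} ⌊n / p^k⌋. For p = 17, n = 1645, the terms are:
  ⌊1645/17^1⌋ = ⌊1645/17⌋ = 96
  ⌊1645/17^2⌋ = ⌊1645/289⌋ = 5
(the next term ⌊1645/17^3⌋ = 0, terminating the sum). Summing: v_17(1645!) = 96 + 5 = 101.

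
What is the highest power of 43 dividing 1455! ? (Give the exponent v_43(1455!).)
v_43(1455!) = 33

Legendre's formula: v_p(n!) = Σ_{k ≥ 1} ⌊n / p^k⌋. For p = 43, n = 1455, the terms are:
  ⌊1455/43^1⌋ = ⌊1455/43⌋ = 33
(the next term ⌊1455/43^2⌋ = 0, terminating the sum). Summing: v_43(1455!) = 33 = 33.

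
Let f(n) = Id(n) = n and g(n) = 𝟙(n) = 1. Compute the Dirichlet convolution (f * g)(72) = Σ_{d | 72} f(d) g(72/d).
(Id * 𝟙)(72) = 195

Divisors of 72: [1, 2, 3, 4, 6, 8, 9, 12, 18, 24, 36, 72]. For each d | 72:
  d = 1: Id(1) · 𝟙(72/1) = 1 · 1 = 1
  d = 2: Id(2) · 𝟙(72/2) = 2 · 1 = 2
  d = 3: Id(3) · 𝟙(72/3) = 3 · 1 = 3
  d = 4: Id(4) · 𝟙(72/4) = 4 · 1 = 4
  d = 6: Id(6) · 𝟙(72/6) = 6 · 1 = 6
  d = 8: Id(8) · 𝟙(72/8) = 8 · 1 = 8
  d = 9: Id(9) · 𝟙(72/9) = 9 · 1 = 9
  d = 12: Id(12) · 𝟙(72/12) = 12 · 1 = 12
  d = 18: Id(18) · 𝟙(72/18) = 18 · 1 = 18
  d = 24: Id(24) · 𝟙(72/24) = 24 · 1 = 24
  d = 36: Id(36) · 𝟙(72/36) = 36 · 1 = 36
  d = 72: Id(72) · 𝟙(72/72) = 72 · 1 = 72
Summing: (Id * 𝟙)(72) = 1 + 2 + 3 + 4 + 6 + 8 + 9 + 12 + 18 + 24 + 36 + 72 = 195.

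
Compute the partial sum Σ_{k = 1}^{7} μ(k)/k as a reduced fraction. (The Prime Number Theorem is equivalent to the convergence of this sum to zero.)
Σ μ(k)/k = -1/105

Values of μ(k) for 1 ≤ k ≤ 7: μ(1) = 1, μ(2) = -1, μ(3) = -1, μ(5) = -1, μ(6) = 1, μ(7) = -1, with μ = 0 on non-squarefree integers. Summing μ(k)/k for k where μ(k) ≠ 0 gives -1/105 ≈ -0.0095. (PNT ⟺ this sum → 0 as n → ∞.)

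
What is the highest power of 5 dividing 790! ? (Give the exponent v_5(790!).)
v_5(790!) = 196

Legendre's formula: v_p(n!) = Σ_{k ≥ 1} ⌊n / p^k⌋. For p = 5, n = 790, the terms are:
  ⌊790/5^1⌋ = ⌊790/5⌋ = 158
  ⌊790/5^2⌋ = ⌊790/25⌋ = 31
  ⌊790/5^3⌋ = ⌊790/125⌋ = 6
  ⌊790/5^4⌋ = ⌊790/625⌋ = 1
(the next term ⌊790/5^5⌋ = 0, terminating the sum). Summing: v_5(790!) = 158 + 31 + 6 + 1 = 196.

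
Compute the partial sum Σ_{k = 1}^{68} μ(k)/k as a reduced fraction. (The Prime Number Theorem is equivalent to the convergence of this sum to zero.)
Σ μ(k)/k = 1690811146852662245882/1309720258513377842646515

Values of μ(k) for 1 ≤ k ≤ 68: μ(1) = 1, μ(2) = -1, μ(3) = -1, μ(5) = -1, μ(6) = 1, μ(7) = -1, μ(10) = 1, μ(11) = -1, μ(13) = -1, μ(14) = 1, μ(15) = 1, μ(17) = -1, μ(19) = -1, μ(21) = 1, μ(22) = 1, μ(23) = -1, μ(26) = 1, μ(29) = -1, μ(30) = -1, μ(31) = -1, μ(33) = 1, μ(34) = 1, μ(35) = 1, μ(37) = -1, μ(38) = 1, μ(39) = 1, μ(41) = -1, μ(42) = -1, μ(43) = -1, μ(46) = 1, μ(47) = -1, μ(51) = 1, μ(53) = -1, μ(55) = 1, μ(57) = 1, μ(58) = 1, μ(59) = -1, μ(61) = -1, μ(62) = 1, μ(65) = 1, μ(66) = -1, μ(67) = -1, with μ = 0 on non-squarefree integers. Summing μ(k)/k for k where μ(k) ≠ 0 gives 1690811146852662245882/1309720258513377842646515 ≈ 0.0013. (PNT ⟺ this sum → 0 as n → ∞.)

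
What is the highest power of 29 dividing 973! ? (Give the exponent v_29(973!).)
v_29(973!) = 34

Legendre's formula: v_p(n!) = Σ_{k ≥ 1} ⌊n / p^k⌋. For p = 29, n = 973, the terms are:
  ⌊973/29^1⌋ = ⌊973/29⌋ = 33
  ⌊973/29^2⌋ = ⌊973/841⌋ = 1
(the next term ⌊973/29^3⌋ = 0, terminating the sum). Summing: v_29(973!) = 33 + 1 = 34.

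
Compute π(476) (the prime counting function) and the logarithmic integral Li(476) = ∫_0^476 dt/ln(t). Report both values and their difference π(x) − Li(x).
π(476) = 91;  Li(476) ≈ 97.92;  π(x) − Li(x) ≈ -6.92.

Direct count of primes ≤ 476 gives π(476) = 91. Numerical evaluation of the logarithmic integral gives Li(476) ≈ 97.92. The difference π(x) − Li(x) ≈ -6.92 is typically negative for small/moderate x (Li(x) overestimates), though Littlewood's theorem shows this sign changes infinitely often.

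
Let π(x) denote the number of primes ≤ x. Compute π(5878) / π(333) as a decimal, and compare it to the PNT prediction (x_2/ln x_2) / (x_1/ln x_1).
π(5878)/π(333) = 773/67 ≈ 11.5373;  PNT prediction ≈ 11.8128.

π(333) = 67 and π(5878) = 773, so π(5878)/π(333) ≈ 11.5373. The PNT-predicted ratio is (5878/ln(5878)) / (333/ln(333)) ≈ 11.8128. The two agree to within a few percent, as expected.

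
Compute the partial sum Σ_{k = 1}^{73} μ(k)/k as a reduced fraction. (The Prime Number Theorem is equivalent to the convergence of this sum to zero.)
Σ μ(k)/k = -30588137492112380723638129/1163705159978543547160609242

Values of μ(k) for 1 ≤ k ≤ 73: μ(1) = 1, μ(2) = -1, μ(3) = -1, μ(5) = -1, μ(6) = 1, μ(7) = -1, μ(10) = 1, μ(11) = -1, μ(13) = -1, μ(14) = 1, μ(15) = 1, μ(17) = -1, μ(19) = -1, μ(21) = 1, μ(22) = 1, μ(23) = -1, μ(26) = 1, μ(29) = -1, μ(30) = -1, μ(31) = -1, μ(33) = 1, μ(34) = 1, μ(35) = 1, μ(37) = -1, μ(38) = 1, μ(39) = 1, μ(41) = -1, μ(42) = -1, μ(43) = -1, μ(46) = 1, μ(47) = -1, μ(51) = 1, μ(53) = -1, μ(55) = 1, μ(57) = 1, μ(58) = 1, μ(59) = -1, μ(61) = -1, μ(62) = 1, μ(65) = 1, μ(66) = -1, μ(67) = -1, μ(69) = 1, μ(70) = -1, μ(71) = -1, μ(73) = -1, with μ = 0 on non-squarefree integers. Summing μ(k)/k for k where μ(k) ≠ 0 gives -30588137492112380723638129/1163705159978543547160609242 ≈ -0.0263. (PNT ⟺ this sum → 0 as n → ∞.)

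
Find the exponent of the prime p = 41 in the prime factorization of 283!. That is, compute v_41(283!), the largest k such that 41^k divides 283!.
v_41(283!) = 6

Legendre's formula: v_p(n!) = Σ_{k ≥ 1} ⌊n / p^k⌋. For p = 41, n = 283, the terms are:
  ⌊283/41^1⌋ = ⌊283/41⌋ = 6
(the next term ⌊283/41^2⌋ = 0, terminating the sum). Summing: v_41(283!) = 6 = 6.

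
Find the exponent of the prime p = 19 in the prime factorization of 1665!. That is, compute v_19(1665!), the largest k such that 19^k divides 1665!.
v_19(1665!) = 91

Legendre's formula: v_p(n!) = Σ_{k ≥ 1} ⌊n / p^k⌋. For p = 19, n = 1665, the terms are:
  ⌊1665/19^1⌋ = ⌊1665/19⌋ = 87
  ⌊1665/19^2⌋ = ⌊1665/361⌋ = 4
(the next term ⌊1665/19^3⌋ = 0, terminating the sum). Summing: v_19(1665!) = 87 + 4 = 91.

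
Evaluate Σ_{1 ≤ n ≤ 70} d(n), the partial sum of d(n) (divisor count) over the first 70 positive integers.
Σ_{n ≤ 70} d(n) = 312

Compute d(n) for each 1 ≤ n ≤ 70: d(1) = 1, d(2) = 2, d(3) = 2, d(4) = 3, d(5) = 2, d(6) = 4, d(7) = 2, d(8) = 4, d(9) = 3, d(10) = 4, d(11) = 2, d(12) = 6, d(13) = 2, d(14) = 4, d(15) = 4, d(16) = 5, d(17) = 2, d(18) = 6, d(19) = 2, d(20) = 6, d(21) = 4, d(22) = 4, d(23) = 2, d(24) = 8, d(25) = 3, d(26) = 4, d(27) = 4, d(28) = 6, d(29) = 2, d(30) = 8, d(31) = 2, d(32) = 6, d(33) = 4, d(34) = 4, d(35) = 4, d(36) = 9, d(37) = 2, d(38) = 4, d(39) = 4, d(40) = 8, d(41) = 2, d(42) = 8, d(43) = 2, d(44) = 6, d(45) = 6, d(46) = 4, d(47) = 2, d(48) = 10, d(49) = 3, d(50) = 6, d(51) = 4, d(52) = 6, d(53) = 2, d(54) = 8, d(55) = 4, d(56) = 8, d(57) = 4, d(58) = 4, d(59) = 2, d(60) = 12, d(61) = 2, d(62) = 4, d(63) = 6, d(64) = 7, d(65) = 4, d(66) = 8, d(67) = 2, d(68) = 6, d(69) = 4, d(70) = 8. Summing all 70 values: 312. (Dirichlet's divisor formula: Σ_{n ≤ x} d(n) = x ln(x) + (2γ − 1) x + O(√x). For x = 70, the asymptotic estimate is ≈ 308.20.)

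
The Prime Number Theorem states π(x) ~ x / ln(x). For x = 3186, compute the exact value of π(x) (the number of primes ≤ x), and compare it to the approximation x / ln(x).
π(3186) = 450;  x/ln(x) ≈ 394.97;  relative error ≈ 12.23%.

Directly count primes up to 3186: π(3186) = 450. The PNT approximation gives 3186/ln(3186) ≈ 3186/8.06652 ≈ 394.97. Relative error (π(x) − x/ln(x)) / π(x) ≈ 12.23%; the approximation is known to undercount slightly (Li(x) is a better estimate).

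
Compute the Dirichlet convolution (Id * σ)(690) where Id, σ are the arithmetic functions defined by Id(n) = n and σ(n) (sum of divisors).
(Id * σ)(690) = 18095

Divisors of 690: [1, 2, 3, 5, 6, 10, 15, 23, 30, 46, 69, 115, 138, 230, 345, 690]. For each d | 690:
  d = 1: Id(1) · σ(690/1) = 1 · 1728 = 1728
  d = 2: Id(2) · σ(690/2) = 2 · 576 = 1152
  d = 3: Id(3) · σ(690/3) = 3 · 432 = 1296
  d = 5: Id(5) · σ(690/5) = 5 · 288 = 1440
  d = 6: Id(6) · σ(690/6) = 6 · 144 = 864
  d = 10: Id(10) · σ(690/10) = 10 · 96 = 960
  d = 15: Id(15) · σ(690/15) = 15 · 72 = 1080
  d = 23: Id(23) · σ(690/23) = 23 · 72 = 1656
  d = 30: Id(30) · σ(690/30) = 30 · 24 = 720
  d = 46: Id(46) · σ(690/46) = 46 · 24 = 1104
  d = 69: Id(69) · σ(690/69) = 69 · 18 = 1242
  d = 115: Id(115) · σ(690/115) = 115 · 12 = 1380
  d = 138: Id(138) · σ(690/138) = 138 · 6 = 828
  d = 230: Id(230) · σ(690/230) = 230 · 4 = 920
  d = 345: Id(345) · σ(690/345) = 345 · 3 = 1035
  d = 690: Id(690) · σ(690/690) = 690 · 1 = 690
Summing: (Id * σ)(690) = 1728 + 1152 + 1296 + 1440 + 864 + 960 + 1080 + 1656 + 720 + 1104 + 1242 + 1380 + 828 + 920 + 1035 + 690 = 18095.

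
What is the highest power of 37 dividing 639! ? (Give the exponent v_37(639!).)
v_37(639!) = 17

Legendre's formula: v_p(n!) = Σ_{k ≥ 1} ⌊n / p^k⌋. For p = 37, n = 639, the terms are:
  ⌊639/37^1⌋ = ⌊639/37⌋ = 17
(the next term ⌊639/37^2⌋ = 0, terminating the sum). Summing: v_37(639!) = 17 = 17.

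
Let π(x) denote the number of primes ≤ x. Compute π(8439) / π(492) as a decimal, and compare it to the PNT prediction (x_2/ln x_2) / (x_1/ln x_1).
π(8439)/π(492) = 1055/94 ≈ 11.2234;  PNT prediction ≈ 11.7601.

π(492) = 94 and π(8439) = 1055, so π(8439)/π(492) ≈ 11.2234. The PNT-predicted ratio is (8439/ln(8439)) / (492/ln(492)) ≈ 11.7601. The two agree to within a few percent, as expected.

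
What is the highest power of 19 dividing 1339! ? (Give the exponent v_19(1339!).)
v_19(1339!) = 73

Legendre's formula: v_p(n!) = Σ_{k ≥ 1} ⌊n / p^k⌋. For p = 19, n = 1339, the terms are:
  ⌊1339/19^1⌋ = ⌊1339/19⌋ = 70
  ⌊1339/19^2⌋ = ⌊1339/361⌋ = 3
(the next term ⌊1339/19^3⌋ = 0, terminating the sum). Summing: v_19(1339!) = 70 + 3 = 73.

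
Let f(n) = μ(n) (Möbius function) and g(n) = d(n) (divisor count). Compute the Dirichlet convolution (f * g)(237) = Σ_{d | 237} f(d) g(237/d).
(μ * d)(237) = 1

Divisors of 237: [1, 3, 79, 237]. For each d | 237:
  d = 1: μ(1) · d(237/1) = 1 · 4 = 4
  d = 3: μ(3) · d(237/3) = -1 · 2 = -2
  d = 79: μ(79) · d(237/79) = -1 · 2 = -2
  d = 237: μ(237) · d(237/237) = 1 · 1 = 1
Summing: (μ * d)(237) = 4 + -2 + -2 + 1 = 1.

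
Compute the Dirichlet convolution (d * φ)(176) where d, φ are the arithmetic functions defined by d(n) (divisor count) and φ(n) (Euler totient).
(d * φ)(176) = 372

Divisors of 176: [1, 2, 4, 8, 11, 16, 22, 44, 88, 176]. For each d | 176:
  d = 1: d(1) · φ(176/1) = 1 · 80 = 80
  d = 2: d(2) · φ(176/2) = 2 · 40 = 80
  d = 4: d(4) · φ(176/4) = 3 · 20 = 60
  d = 8: d(8) · φ(176/8) = 4 · 10 = 40
  d = 11: d(11) · φ(176/11) = 2 · 8 = 16
  d = 16: d(16) · φ(176/16) = 5 · 10 = 50
  d = 22: d(22) · φ(176/22) = 4 · 4 = 16
  d = 44: d(44) · φ(176/44) = 6 · 2 = 12
  d = 88: d(88) · φ(176/88) = 8 · 1 = 8
  d = 176: d(176) · φ(176/176) = 10 · 1 = 10
Summing: (d * φ)(176) = 80 + 80 + 60 + 40 + 16 + 50 + 16 + 12 + 8 + 10 = 372.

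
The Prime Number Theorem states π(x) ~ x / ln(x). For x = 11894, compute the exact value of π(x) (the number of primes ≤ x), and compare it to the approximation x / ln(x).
π(11894) = 1424;  x/ln(x) ≈ 1267.51;  relative error ≈ 10.99%.

Directly count primes up to 11894: π(11894) = 1424. The PNT approximation gives 11894/ln(11894) ≈ 11894/9.38379 ≈ 1267.51. Relative error (π(x) − x/ln(x)) / π(x) ≈ 10.99%; the approximation is known to undercount slightly (Li(x) is a better estimate).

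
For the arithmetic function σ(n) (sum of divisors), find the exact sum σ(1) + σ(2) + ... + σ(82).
Σ_{n ≤ 82} σ(n) = 5561

Compute σ(n) for each 1 ≤ n ≤ 82: σ(1) = 1, σ(2) = 3, σ(3) = 4, σ(4) = 7, σ(5) = 6, σ(6) = 12, σ(7) = 8, σ(8) = 15, σ(9) = 13, σ(10) = 18, σ(11) = 12, σ(12) = 28, σ(13) = 14, σ(14) = 24, σ(15) = 24, σ(16) = 31, σ(17) = 18, σ(18) = 39, σ(19) = 20, σ(20) = 42, σ(21) = 32, σ(22) = 36, σ(23) = 24, σ(24) = 60, σ(25) = 31, σ(26) = 42, σ(27) = 40, σ(28) = 56, σ(29) = 30, σ(30) = 72, σ(31) = 32, σ(32) = 63, σ(33) = 48, σ(34) = 54, σ(35) = 48, σ(36) = 91, σ(37) = 38, σ(38) = 60, σ(39) = 56, σ(40) = 90, σ(41) = 42, σ(42) = 96, σ(43) = 44, σ(44) = 84, σ(45) = 78, σ(46) = 72, σ(47) = 48, σ(48) = 124, σ(49) = 57, σ(50) = 93, σ(51) = 72, σ(52) = 98, σ(53) = 54, σ(54) = 120, σ(55) = 72, σ(56) = 120, σ(57) = 80, σ(58) = 90, σ(59) = 60, σ(60) = 168, σ(61) = 62, σ(62) = 96, σ(63) = 104, σ(64) = 127, σ(65) = 84, σ(66) = 144, σ(67) = 68, σ(68) = 126, σ(69) = 96, σ(70) = 144, σ(71) = 72, σ(72) = 195, σ(73) = 74, σ(74) = 114, σ(75) = 124, σ(76) = 140, σ(77) = 96, σ(78) = 168, σ(79) = 80, σ(80) = 186, σ(81) = 121, σ(82) = 126. Summing all 82 values: 5561. (Average order: Σ_{n ≤ x} σ(n) ~ (π²/12) x². For x = 82, (π²/12)·82² ≈ 5530.27.)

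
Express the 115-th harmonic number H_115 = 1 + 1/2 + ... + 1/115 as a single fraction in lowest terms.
H_115 = 92573227274776723505600817476549419778817513966049/17379782769567790172972927968296006432665936992320

Direct summation: H_115 = 1 + 1/2 + ... + 1/115. The least common denominator is lcm(1, ..., 115) = 955888052326228459513511038256280353796626534577600; over this denominator the numerator is 955888052326228459513511038256280353796626534577600 + 477944026163114229756755519128140176898313267288800 + 318629350775409486504503679418760117932208844859200 + 238972013081557114878377759564070088449156633644400 + 191177610465245691902702207651256070759325306915520 + 159314675387704743252251839709380058966104422429600 + 136555436046604065644787291179468621970946647796800 + 119486006540778557439188879782035044224578316822200 + 106209783591803162168167893139586705977402948286400 + 95588805232622845951351103825628035379662653457760 + 86898913847838950864864639841480032163329684961600 + 79657337693852371626125919854690029483052211214800 + 73529850178940650731808541404329257984355887275200 + 68277718023302032822393645589734310985473323898400 + 63725870155081897300900735883752023586441768971840 + 59743003270389278719594439891017522112289158411100 + 56228708960366379971383002250369432576272149092800 + 53104891795901581084083946569793352988701474143200 + 50309897490854129448079528329277913357717186030400 + 47794402616311422975675551912814017689831326728880 + 45518478682201355214929097059822873990315549265600 + 43449456923919475432432319920740016081664842480800 + 41560350101140367804935262532881754512896805851200 + 39828668846926185813062959927345014741526105607400 + 38235522093049138380540441530251214151865061383104 + 36764925089470325365904270702164628992177943637600 + 35403261197267720722722631046528901992467649428800 + 34138859011651016411196822794867155492736661949200 + 32961656976766498603914173732975184613676777054400 + 31862935077540948650450367941876011793220884485920 + 30835098462136401919790678653428398509568597889600 + 29871501635194639359797219945508761056144579205550 + 28966304615946316954954879947160010721109894987200 + 28114354480183189985691501125184716288136074546400 + 27311087209320813128957458235893724394189329559360 + 26552445897950790542041973284896676494350737071600 + 25834812225033201608473271304223793345854771204800 + 25154948745427064724039764164638956678858593015200 + 24509950059646883577269513801443085994785295758400 + 23897201308155711487837775956407008844915663364440 + 23314342739664108768622220445275130580405525233600 + 22759239341100677607464548529911436995157774632800 + 22229954705261126965430489261773961716200617083200 + 21724728461959737716216159960370008040832421240400 + 21241956718360632433633578627917341195480589657280 + 20780175050570183902467631266440877256448402925600 + 20338043666515499138585341239495326676523968820800 + 19914334423463092906531479963672507370763052803700 + 19507919435229152234969613025638374567278092542400 + 19117761046524569190270220765125607075932530691552 + 18742902986788793323794334083456477525424049697600 + 18382462544735162682952135351082314496088971818800 + 18035623628796763387047378080307176486728802539200 + 17701630598633860361361315523264450996233824714400 + 17379782769567790172972927968296006432665936992320 + 17069429505825508205598411397433577746368330974600 + 16769965830284709816026509443092637785905728676800 + 16480828488383249301957086866487592306838388527200 + 16201492412308956940906966750106446674519093806400 + 15931467538770474325225183970938005896610442242960 + 15670295939774237041205098987807874652403713681600 + 15417549231068200959895339326714199254784298944800 + 15172826227400451738309699019940957996771849755200 + 14935750817597319679898609972754380528072289602775 + 14705970035788130146361708280865851596871177455040 + 14483152307973158477477439973580005360554947493600 + 14266985855615350141992702063526572444725769172800 + 14057177240091594992845750562592358144068037273200 + 13853450033713455934978420844293918170965601950400 + 13655543604660406564478729117946862197094664779680 + 13463212004594767035401563919102540194318683585600 + 13276222948975395271020986642448338247175368535800 + 13094356881181211774157685455565484298583925131200 + 12917406112516600804236635652111896672927385602400 + 12745174031016379460180147176750404717288353794368 + 12577474372713532362019882082319478339429296507600 + 12414130549691278694980662834497147451904240708800 + 12254975029823441788634756900721542997392647879200 + 12099848763623145057133051117168105744261095374400 + 11948600654077855743918887978203504422457831682220 + 11801087065755906907574210348842967330822549809600 + 11657171369832054384311110222637565290202762616800 + 11516723522002752524259169135617835587911163067200 + 11379619670550338803732274264955718497578887316400 + 11245741792073275994276600450073886515254429818560 + 11114977352630563482715244630886980858100308541600 + 10987218992255499534638057910991728204558925684800 + 10862364230979868858108079980185004020416210620200 + 10740315194676724264196753238834610716816028478400 + 10620978359180316216816789313958670597740294828640 + 10504264311277235818829791629189893997765126753600 + 10390087525285091951233815633220438628224201462800 + 10278366154045467306596892884476132836522865963200 + 10169021833257749569292670619747663338261984410400 + 10061979498170825889615905665855582671543437206080 + 9957167211731546453265739981836253685381526401850 + 9854516003363179994984649878930725296872438500800 + 9753959717614576117484806512819187283639046271200 + 9655434871982105651651626649053336907036631662400 + 9558880523262284595135110382562803537966265345776 + 9464238141843846133797138992636439146501252817600 + 9371451493394396661897167041728238762712024848800 + 9280466527439111257412728526760003434918704219200 + 9191231272367581341476067675541157248044485909400 + 9103695736440271042985819411964574798063109853120 + 9017811814398381693523689040153588243364401269600 + 8933533199310546350593561105198881811183425556800 + 8850815299316930180680657761632225498116912357200 + 8769615158956224399206523286754865631161711326400 + 8689891384783895086486463984148003216332968496160 + 8611604075011067202824423768074597781951590401600 + 8534714752912754102799205698716788873184165487300 + 8459186303771933270031071135011330564571916235200 + 8384982915142354908013254721546318892952864338400 + 8312070020228073560987052506576350902579361170240 = 5091527500112719792808044961210218087834963268132695, so H_115 = 5091527500112719792808044961210218087834963268132695/955888052326228459513511038256280353796626534577600; reducing by gcd(5091527500112719792808044961210218087834963268132695, 955888052326228459513511038256280353796626534577600) = 55 gives 92573227274776723505600817476549419778817513966049/17379782769567790172972927968296006432665936992320 ≈ 5.32649. (The PNT-adjacent estimate ln(115) + γ ≈ 5.32215 matches within O(1/n).)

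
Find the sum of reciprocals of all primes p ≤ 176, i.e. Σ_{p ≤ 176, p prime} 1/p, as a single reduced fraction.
Σ 1/p = 319420215161551700804173656907103406301944826032199624513259054823197/166589903787325219380851695350896256250980509594874862046961683989710

π(176) = 40, so the primes ≤ 176 are [2, 3, 5, 7, 11, 13, 17, 19, 23, 29, 31, 37, 41, 43, 47, 53, 59, 61, 67, 71, 73, 79, 83, 89, 97, 101, 103, 107, 109, 113, 127, 131, 137, 139, 149, 151, 157, 163, 167, 173]. Summing 1/p over these primes: 319420215161551700804173656907103406301944826032199624513259054823197/166589903787325219380851695350896256250980509594874862046961683989710 ≈ 1.9174. Mertens estimate ln ln(176) + 0.2615 ≈ 1.9045.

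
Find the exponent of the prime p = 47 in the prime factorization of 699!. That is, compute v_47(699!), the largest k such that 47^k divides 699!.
v_47(699!) = 14

Legendre's formula: v_p(n!) = Σ_{k ≥ 1} ⌊n / p^k⌋. For p = 47, n = 699, the terms are:
  ⌊699/47^1⌋ = ⌊699/47⌋ = 14
(the next term ⌊699/47^2⌋ = 0, terminating the sum). Summing: v_47(699!) = 14 = 14.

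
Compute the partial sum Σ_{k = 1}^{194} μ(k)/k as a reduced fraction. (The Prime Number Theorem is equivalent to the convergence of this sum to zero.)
Σ μ(k)/k = -162685145434507819720231919124130110542776026835685412824952315254342218891/10471704020615314823179750081330797558038652774832687274326525057653363714330

Values of μ(k) for 1 ≤ k ≤ 194: μ(1) = 1, μ(2) = -1, μ(3) = -1, μ(5) = -1, μ(6) = 1, μ(7) = -1, μ(10) = 1, μ(11) = -1, μ(13) = -1, μ(14) = 1, μ(15) = 1, μ(17) = -1, μ(19) = -1, μ(21) = 1, μ(22) = 1, μ(23) = -1, μ(26) = 1, μ(29) = -1, μ(30) = -1, μ(31) = -1, μ(33) = 1, μ(34) = 1, μ(35) = 1, μ(37) = -1, μ(38) = 1, μ(39) = 1, μ(41) = -1, μ(42) = -1, μ(43) = -1, μ(46) = 1, μ(47) = -1, μ(51) = 1, μ(53) = -1, μ(55) = 1, μ(57) = 1, μ(58) = 1, μ(59) = -1, μ(61) = -1, μ(62) = 1, μ(65) = 1, μ(66) = -1, μ(67) = -1, μ(69) = 1, μ(70) = -1, μ(71) = -1, μ(73) = -1, μ(74) = 1, μ(77) = 1, μ(78) = -1, μ(79) = -1, μ(82) = 1, μ(83) = -1, μ(85) = 1, μ(86) = 1, μ(87) = 1, μ(89) = -1, μ(91) = 1, μ(93) = 1, μ(94) = 1, μ(95) = 1, μ(97) = -1, μ(101) = -1, μ(102) = -1, μ(103) = -1, μ(105) = -1, μ(106) = 1, μ(107) = -1, μ(109) = -1, μ(110) = -1, μ(111) = 1, μ(113) = -1, μ(114) = -1, μ(115) = 1, μ(118) = 1, μ(119) = 1, μ(122) = 1, μ(123) = 1, μ(127) = -1, μ(129) = 1, μ(130) = -1, μ(131) = -1, μ(133) = 1, μ(134) = 1, μ(137) = -1, μ(138) = -1, μ(139) = -1, μ(141) = 1, μ(142) = 1, μ(143) = 1, μ(145) = 1, μ(146) = 1, μ(149) = -1, μ(151) = -1, μ(154) = -1, μ(155) = 1, μ(157) = -1, μ(158) = 1, μ(159) = 1, μ(161) = 1, μ(163) = -1, μ(165) = -1, μ(166) = 1, μ(167) = -1, μ(170) = -1, μ(173) = -1, μ(174) = -1, μ(177) = 1, μ(178) = 1, μ(179) = -1, μ(181) = -1, μ(182) = -1, μ(183) = 1, μ(185) = 1, μ(186) = -1, μ(187) = 1, μ(190) = -1, μ(191) = -1, μ(193) = -1, μ(194) = 1, with μ = 0 on non-squarefree integers. Summing μ(k)/k for k where μ(k) ≠ 0 gives -162685145434507819720231919124130110542776026835685412824952315254342218891/10471704020615314823179750081330797558038652774832687274326525057653363714330 ≈ -0.0155. (PNT ⟺ this sum → 0 as n → ∞.)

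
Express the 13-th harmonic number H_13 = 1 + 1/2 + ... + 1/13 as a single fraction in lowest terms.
H_13 = 1145993/360360

Direct summation: H_13 = 1 + 1/2 + ... + 1/13. The least common denominator is lcm(1, ..., 13) = 360360; over this denominator the numerator is 360360 + 180180 + 120120 + 90090 + 72072 + 60060 + 51480 + 45045 + 40040 + 36036 + 32760 + 30030 + 27720 = 1145993, so H_13 = 1145993/360360 (already in lowest terms) ≈ 3.18013. (The PNT-adjacent estimate ln(13) + γ ≈ 3.14217 matches within O(1/n).)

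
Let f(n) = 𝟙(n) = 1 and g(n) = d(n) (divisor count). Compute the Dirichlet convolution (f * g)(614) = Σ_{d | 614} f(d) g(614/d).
(𝟙 * d)(614) = 9

Divisors of 614: [1, 2, 307, 614]. For each d | 614:
  d = 1: 𝟙(1) · d(614/1) = 1 · 4 = 4
  d = 2: 𝟙(2) · d(614/2) = 1 · 2 = 2
  d = 307: 𝟙(307) · d(614/307) = 1 · 2 = 2
  d = 614: 𝟙(614) · d(614/614) = 1 · 1 = 1
Summing: (𝟙 * d)(614) = 4 + 2 + 2 + 1 = 9.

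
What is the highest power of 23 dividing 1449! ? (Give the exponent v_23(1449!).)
v_23(1449!) = 65

Legendre's formula: v_p(n!) = Σ_{k ≥ 1} ⌊n / p^k⌋. For p = 23, n = 1449, the terms are:
  ⌊1449/23^1⌋ = ⌊1449/23⌋ = 63
  ⌊1449/23^2⌋ = ⌊1449/529⌋ = 2
(the next term ⌊1449/23^3⌋ = 0, terminating the sum). Summing: v_23(1449!) = 63 + 2 = 65.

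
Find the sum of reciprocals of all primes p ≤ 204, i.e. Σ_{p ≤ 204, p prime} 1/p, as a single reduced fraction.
Σ 1/p = 15202313841027497739047080375538859939135227730139536997746371469607707132833646367/7799922041683461553249199106329813876687996789903550945093032474868511536164700810

π(204) = 46, so the primes ≤ 204 are [2, 3, 5, 7, 11, 13, 17, 19, 23, 29, 31, 37, 41, 43, 47, 53, 59, 61, 67, 71, 73, 79, 83, 89, 97, 101, 103, 107, 109, 113, 127, 131, 137, 139, 149, 151, 157, 163, 167, 173, 179, 181, 191, 193, 197, 199]. Summing 1/p over these primes: 15202313841027497739047080375538859939135227730139536997746371469607707132833646367/7799922041683461553249199106329813876687996789903550945093032474868511536164700810 ≈ 1.9490. Mertens estimate ln ln(204) + 0.2615 ≈ 1.9326.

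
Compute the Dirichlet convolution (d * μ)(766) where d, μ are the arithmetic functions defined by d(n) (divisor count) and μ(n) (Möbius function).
(d * μ)(766) = 1

Divisors of 766: [1, 2, 383, 766]. For each d | 766:
  d = 1: d(1) · μ(766/1) = 1 · 1 = 1
  d = 2: d(2) · μ(766/2) = 2 · -1 = -2
  d = 383: d(383) · μ(766/383) = 2 · -1 = -2
  d = 766: d(766) · μ(766/766) = 4 · 1 = 4
Summing: (d * μ)(766) = 1 + -2 + -2 + 4 = 1.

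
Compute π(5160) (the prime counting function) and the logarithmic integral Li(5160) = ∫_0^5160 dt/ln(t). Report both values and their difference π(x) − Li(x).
π(5160) = 687;  Li(5160) ≈ 703.03;  π(x) − Li(x) ≈ -16.03.

Direct count of primes ≤ 5160 gives π(5160) = 687. Numerical evaluation of the logarithmic integral gives Li(5160) ≈ 703.03. The difference π(x) − Li(x) ≈ -16.03 is typically negative for small/moderate x (Li(x) overestimates), though Littlewood's theorem shows this sign changes infinitely often.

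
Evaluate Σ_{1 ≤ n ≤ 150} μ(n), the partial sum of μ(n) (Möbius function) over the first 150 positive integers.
Σ_{n ≤ 150} μ(n) = 0

Compute μ(n) for each 1 ≤ n ≤ 150: μ(1) = 1, μ(2) = -1, μ(3) = -1, μ(4) = 0, μ(5) = -1, μ(6) = 1, μ(7) = -1, μ(8) = 0, μ(9) = 0, μ(10) = 1, μ(11) = -1, μ(12) = 0, μ(13) = -1, μ(14) = 1, μ(15) = 1, μ(16) = 0, μ(17) = -1, μ(18) = 0, μ(19) = -1, μ(20) = 0, μ(21) = 1, μ(22) = 1, μ(23) = -1, μ(24) = 0, μ(25) = 0, μ(26) = 1, μ(27) = 0, μ(28) = 0, μ(29) = -1, μ(30) = -1, μ(31) = -1, μ(32) = 0, μ(33) = 1, μ(34) = 1, μ(35) = 1, μ(36) = 0, μ(37) = -1, μ(38) = 1, μ(39) = 1, μ(40) = 0, μ(41) = -1, μ(42) = -1, μ(43) = -1, μ(44) = 0, μ(45) = 0, μ(46) = 1, μ(47) = -1, μ(48) = 0, μ(49) = 0, μ(50) = 0, μ(51) = 1, μ(52) = 0, μ(53) = -1, μ(54) = 0, μ(55) = 1, μ(56) = 0, μ(57) = 1, μ(58) = 1, μ(59) = -1, μ(60) = 0, μ(61) = -1, μ(62) = 1, μ(63) = 0, μ(64) = 0, μ(65) = 1, μ(66) = -1, μ(67) = -1, μ(68) = 0, μ(69) = 1, μ(70) = -1, μ(71) = -1, μ(72) = 0, μ(73) = -1, μ(74) = 1, μ(75) = 0, μ(76) = 0, μ(77) = 1, μ(78) = -1, μ(79) = -1, μ(80) = 0, μ(81) = 0, μ(82) = 1, μ(83) = -1, μ(84) = 0, μ(85) = 1, μ(86) = 1, μ(87) = 1, μ(88) = 0, μ(89) = -1, μ(90) = 0, μ(91) = 1, μ(92) = 0, μ(93) = 1, μ(94) = 1, μ(95) = 1, μ(96) = 0, μ(97) = -1, μ(98) = 0, μ(99) = 0, μ(100) = 0, μ(101) = -1, μ(102) = -1, μ(103) = -1, μ(104) = 0, μ(105) = -1, μ(106) = 1, μ(107) = -1, μ(108) = 0, μ(109) = -1, μ(110) = -1, μ(111) = 1, μ(112) = 0, μ(113) = -1, μ(114) = -1, μ(115) = 1, μ(116) = 0, μ(117) = 0, μ(118) = 1, μ(119) = 1, μ(120) = 0, μ(121) = 0, μ(122) = 1, μ(123) = 1, μ(124) = 0, μ(125) = 0, μ(126) = 0, μ(127) = -1, μ(128) = 0, μ(129) = 1, μ(130) = -1, μ(131) = -1, μ(132) = 0, μ(133) = 1, μ(134) = 1, μ(135) = 0, μ(136) = 0, μ(137) = -1, μ(138) = -1, μ(139) = -1, μ(140) = 0, μ(141) = 1, μ(142) = 1, μ(143) = 1, μ(144) = 0, μ(145) = 1, μ(146) = 1, μ(147) = 0, μ(148) = 0, μ(149) = -1, μ(150) = 0. Summing all 150 values: 0. (Mertens function M(x) = Σ_{n ≤ x} μ(n); on average M(x) should be small (PNT ⟺ M(x) = o(x)).)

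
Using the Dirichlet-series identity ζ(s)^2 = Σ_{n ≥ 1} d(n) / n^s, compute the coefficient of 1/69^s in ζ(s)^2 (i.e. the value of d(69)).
d(69) = 4

ζ(s)^2 = (Σ 1/m^s)(Σ 1/k^s). The coefficient of 1/n^s in the product is the number of ordered pairs (m, k) with mk = n, which equals d(n). For n = 69, divisors are [1, 3, 23, 69], so d(69) = 4.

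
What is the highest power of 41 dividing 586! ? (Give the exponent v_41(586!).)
v_41(586!) = 14

Legendre's formula: v_p(n!) = Σ_{k ≥ 1} ⌊n / p^k⌋. For p = 41, n = 586, the terms are:
  ⌊586/41^1⌋ = ⌊586/41⌋ = 14
(the next term ⌊586/41^2⌋ = 0, terminating the sum). Summing: v_41(586!) = 14 = 14.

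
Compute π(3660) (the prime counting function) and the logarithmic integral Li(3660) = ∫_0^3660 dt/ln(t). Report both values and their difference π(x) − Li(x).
π(3660) = 511;  Li(3660) ≈ 524.15;  π(x) − Li(x) ≈ -13.15.

Direct count of primes ≤ 3660 gives π(3660) = 511. Numerical evaluation of the logarithmic integral gives Li(3660) ≈ 524.15. The difference π(x) − Li(x) ≈ -13.15 is typically negative for small/moderate x (Li(x) overestimates), though Littlewood's theorem shows this sign changes infinitely often.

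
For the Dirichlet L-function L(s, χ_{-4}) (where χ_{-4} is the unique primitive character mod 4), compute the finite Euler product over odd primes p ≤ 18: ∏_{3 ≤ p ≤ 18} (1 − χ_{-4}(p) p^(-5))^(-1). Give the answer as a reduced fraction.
∏ = 995046576444811700184375/998883930440647295664128

The odd primes p ≤ 18 are [3, 5, 7, 11, 13, 17]. For each, χ(p) = 1 if p ≡ 1 mod 4, χ(p) = −1 if p ≡ 3 mod 4. Taking (1 − χ(p)/p^5)^(-1) = p^5/(p^5 − χ(p)): (1 − (-1)/3^5)^(-1) · (1 − (1)/5^5)^(-1) · (1 − (-1)/7^5)^(-1) · (1 − (-1)/11^5)^(-1) · (1 − (1)/13^5)^(-1) · (1 − (1)/17^5)^(-1) = 995046576444811700184375/998883930440647295664128.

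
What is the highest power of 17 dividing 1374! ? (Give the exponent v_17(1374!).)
v_17(1374!) = 84

Legendre's formula: v_p(n!) = Σ_{k ≥ 1} ⌊n / p^k⌋. For p = 17, n = 1374, the terms are:
  ⌊1374/17^1⌋ = ⌊1374/17⌋ = 80
  ⌊1374/17^2⌋ = ⌊1374/289⌋ = 4
(the next term ⌊1374/17^3⌋ = 0, terminating the sum). Summing: v_17(1374!) = 80 + 4 = 84.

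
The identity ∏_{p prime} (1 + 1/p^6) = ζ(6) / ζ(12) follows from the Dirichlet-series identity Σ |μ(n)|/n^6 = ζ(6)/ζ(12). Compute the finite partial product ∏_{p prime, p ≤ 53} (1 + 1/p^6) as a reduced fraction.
∏ = 360549358903447598496102606972302575686854635195266223026920975630213276302501208168000000/354490140797970318435085924328566932610522860437094896232244152761372626351680260596056897

The primes p ≤ 53 are [2, 3, 5, 7, 11, 13, 17, 19, 23, 29, 31, 37, 41, 43, 47, 53]. For each, (1 + 1/p^6) = (p^6 + 1)/p^6. Multiplying these fractions over p ∈ [2, 3, 5, 7, 11, 13, 17, 19, 23, 29, 31, 37, 41, 43, 47, 53] gives 360549358903447598496102606972302575686854635195266223026920975630213276302501208168000000/354490140797970318435085924328566932610522860437094896232244152761372626351680260596056897. (In the limit P → ∞ this tends to ζ(6)/ζ(12).)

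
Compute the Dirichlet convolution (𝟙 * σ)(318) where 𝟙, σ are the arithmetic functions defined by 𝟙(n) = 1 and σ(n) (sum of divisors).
(𝟙 * σ)(318) = 1100

Divisors of 318: [1, 2, 3, 6, 53, 106, 159, 318]. For each d | 318:
  d = 1: 𝟙(1) · σ(318/1) = 1 · 648 = 648
  d = 2: 𝟙(2) · σ(318/2) = 1 · 216 = 216
  d = 3: 𝟙(3) · σ(318/3) = 1 · 162 = 162
  d = 6: 𝟙(6) · σ(318/6) = 1 · 54 = 54
  d = 53: 𝟙(53) · σ(318/53) = 1 · 12 = 12
  d = 106: 𝟙(106) · σ(318/106) = 1 · 4 = 4
  d = 159: 𝟙(159) · σ(318/159) = 1 · 3 = 3
  d = 318: 𝟙(318) · σ(318/318) = 1 · 1 = 1
Summing: (𝟙 * σ)(318) = 648 + 216 + 162 + 54 + 12 + 4 + 3 + 1 = 1100.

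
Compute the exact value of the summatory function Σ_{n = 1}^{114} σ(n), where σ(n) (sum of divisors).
Σ_{n ≤ 114} σ(n) = 10753

Compute σ(n) for each 1 ≤ n ≤ 114: σ(1) = 1, σ(2) = 3, σ(3) = 4, σ(4) = 7, σ(5) = 6, σ(6) = 12, σ(7) = 8, σ(8) = 15, σ(9) = 13, σ(10) = 18, σ(11) = 12, σ(12) = 28, σ(13) = 14, σ(14) = 24, σ(15) = 24, σ(16) = 31, σ(17) = 18, σ(18) = 39, σ(19) = 20, σ(20) = 42, σ(21) = 32, σ(22) = 36, σ(23) = 24, σ(24) = 60, σ(25) = 31, σ(26) = 42, σ(27) = 40, σ(28) = 56, σ(29) = 30, σ(30) = 72, σ(31) = 32, σ(32) = 63, σ(33) = 48, σ(34) = 54, σ(35) = 48, σ(36) = 91, σ(37) = 38, σ(38) = 60, σ(39) = 56, σ(40) = 90, σ(41) = 42, σ(42) = 96, σ(43) = 44, σ(44) = 84, σ(45) = 78, σ(46) = 72, σ(47) = 48, σ(48) = 124, σ(49) = 57, σ(50) = 93, σ(51) = 72, σ(52) = 98, σ(53) = 54, σ(54) = 120, σ(55) = 72, σ(56) = 120, σ(57) = 80, σ(58) = 90, σ(59) = 60, σ(60) = 168, σ(61) = 62, σ(62) = 96, σ(63) = 104, σ(64) = 127, σ(65) = 84, σ(66) = 144, σ(67) = 68, σ(68) = 126, σ(69) = 96, σ(70) = 144, σ(71) = 72, σ(72) = 195, σ(73) = 74, σ(74) = 114, σ(75) = 124, σ(76) = 140, σ(77) = 96, σ(78) = 168, σ(79) = 80, σ(80) = 186, σ(81) = 121, σ(82) = 126, σ(83) = 84, σ(84) = 224, σ(85) = 108, σ(86) = 132, σ(87) = 120, σ(88) = 180, σ(89) = 90, σ(90) = 234, σ(91) = 112, σ(92) = 168, σ(93) = 128, σ(94) = 144, σ(95) = 120, σ(96) = 252, σ(97) = 98, σ(98) = 171, σ(99) = 156, σ(100) = 217, σ(101) = 102, σ(102) = 216, σ(103) = 104, σ(104) = 210, σ(105) = 192, σ(106) = 162, σ(107) = 108, σ(108) = 280, σ(109) = 110, σ(110) = 216, σ(111) = 152, σ(112) = 248, σ(113) = 114, σ(114) = 240. Summing all 114 values: 10753. (Average order: Σ_{n ≤ x} σ(n) ~ (π²/12) x². For x = 114, (π²/12)·114² ≈ 10688.78.)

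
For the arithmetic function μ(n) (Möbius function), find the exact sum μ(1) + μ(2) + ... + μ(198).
Σ_{n ≤ 198} μ(n) = -7

Compute μ(n) for each 1 ≤ n ≤ 198: μ(1) = 1, μ(2) = -1, μ(3) = -1, μ(4) = 0, μ(5) = -1, μ(6) = 1, μ(7) = -1, μ(8) = 0, μ(9) = 0, μ(10) = 1, μ(11) = -1, μ(12) = 0, μ(13) = -1, μ(14) = 1, μ(15) = 1, μ(16) = 0, μ(17) = -1, μ(18) = 0, μ(19) = -1, μ(20) = 0, μ(21) = 1, μ(22) = 1, μ(23) = -1, μ(24) = 0, μ(25) = 0, μ(26) = 1, μ(27) = 0, μ(28) = 0, μ(29) = -1, μ(30) = -1, μ(31) = -1, μ(32) = 0, μ(33) = 1, μ(34) = 1, μ(35) = 1, μ(36) = 0, μ(37) = -1, μ(38) = 1, μ(39) = 1, μ(40) = 0, μ(41) = -1, μ(42) = -1, μ(43) = -1, μ(44) = 0, μ(45) = 0, μ(46) = 1, μ(47) = -1, μ(48) = 0, μ(49) = 0, μ(50) = 0, μ(51) = 1, μ(52) = 0, μ(53) = -1, μ(54) = 0, μ(55) = 1, μ(56) = 0, μ(57) = 1, μ(58) = 1, μ(59) = -1, μ(60) = 0, μ(61) = -1, μ(62) = 1, μ(63) = 0, μ(64) = 0, μ(65) = 1, μ(66) = -1, μ(67) = -1, μ(68) = 0, μ(69) = 1, μ(70) = -1, μ(71) = -1, μ(72) = 0, μ(73) = -1, μ(74) = 1, μ(75) = 0, μ(76) = 0, μ(77) = 1, μ(78) = -1, μ(79) = -1, μ(80) = 0, μ(81) = 0, μ(82) = 1, μ(83) = -1, μ(84) = 0, μ(85) = 1, μ(86) = 1, μ(87) = 1, μ(88) = 0, μ(89) = -1, μ(90) = 0, μ(91) = 1, μ(92) = 0, μ(93) = 1, μ(94) = 1, μ(95) = 1, μ(96) = 0, μ(97) = -1, μ(98) = 0, μ(99) = 0, μ(100) = 0, μ(101) = -1, μ(102) = -1, μ(103) = -1, μ(104) = 0, μ(105) = -1, μ(106) = 1, μ(107) = -1, μ(108) = 0, μ(109) = -1, μ(110) = -1, μ(111) = 1, μ(112) = 0, μ(113) = -1, μ(114) = -1, μ(115) = 1, μ(116) = 0, μ(117) = 0, μ(118) = 1, μ(119) = 1, μ(120) = 0, μ(121) = 0, μ(122) = 1, μ(123) = 1, μ(124) = 0, μ(125) = 0, μ(126) = 0, μ(127) = -1, μ(128) = 0, μ(129) = 1, μ(130) = -1, μ(131) = -1, μ(132) = 0, μ(133) = 1, μ(134) = 1, μ(135) = 0, μ(136) = 0, μ(137) = -1, μ(138) = -1, μ(139) = -1, μ(140) = 0, μ(141) = 1, μ(142) = 1, μ(143) = 1, μ(144) = 0, μ(145) = 1, μ(146) = 1, μ(147) = 0, μ(148) = 0, μ(149) = -1, μ(150) = 0, μ(151) = -1, μ(152) = 0, μ(153) = 0, μ(154) = -1, μ(155) = 1, μ(156) = 0, μ(157) = -1, μ(158) = 1, μ(159) = 1, μ(160) = 0, μ(161) = 1, μ(162) = 0, μ(163) = -1, μ(164) = 0, μ(165) = -1, μ(166) = 1, μ(167) = -1, μ(168) = 0, μ(169) = 0, μ(170) = -1, μ(171) = 0, μ(172) = 0, μ(173) = -1, μ(174) = -1, μ(175) = 0, μ(176) = 0, μ(177) = 1, μ(178) = 1, μ(179) = -1, μ(180) = 0, μ(181) = -1, μ(182) = -1, μ(183) = 1, μ(184) = 0, μ(185) = 1, μ(186) = -1, μ(187) = 1, μ(188) = 0, μ(189) = 0, μ(190) = -1, μ(191) = -1, μ(192) = 0, μ(193) = -1, μ(194) = 1, μ(195) = -1, μ(196) = 0, μ(197) = -1, μ(198) = 0. Summing all 198 values: -7. (Mertens function M(x) = Σ_{n ≤ x} μ(n); on average M(x) should be small (PNT ⟺ M(x) = o(x)).)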